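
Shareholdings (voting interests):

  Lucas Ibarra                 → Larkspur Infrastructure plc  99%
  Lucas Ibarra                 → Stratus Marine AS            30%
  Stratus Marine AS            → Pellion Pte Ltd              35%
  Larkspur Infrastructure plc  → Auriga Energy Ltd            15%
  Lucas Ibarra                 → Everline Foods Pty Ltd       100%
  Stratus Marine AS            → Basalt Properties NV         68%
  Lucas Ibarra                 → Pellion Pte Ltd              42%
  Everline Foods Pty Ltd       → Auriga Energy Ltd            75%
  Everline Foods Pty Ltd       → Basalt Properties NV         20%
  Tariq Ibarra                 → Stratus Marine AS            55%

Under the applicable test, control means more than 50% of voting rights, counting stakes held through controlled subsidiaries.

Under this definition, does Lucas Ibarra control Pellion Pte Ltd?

Lucas holds 100% of Everline, so Lucas controls Everline.
Lucas holds 99% of Larkspur, so Lucas controls Larkspur.
Everline and Larkspur together hold 75% + 15% = 90% of Auriga, so Lucas controls Auriga.
In Pellion, Lucas's side holds only 42%, not > 50%.
So Lucas does not control Pellion.

No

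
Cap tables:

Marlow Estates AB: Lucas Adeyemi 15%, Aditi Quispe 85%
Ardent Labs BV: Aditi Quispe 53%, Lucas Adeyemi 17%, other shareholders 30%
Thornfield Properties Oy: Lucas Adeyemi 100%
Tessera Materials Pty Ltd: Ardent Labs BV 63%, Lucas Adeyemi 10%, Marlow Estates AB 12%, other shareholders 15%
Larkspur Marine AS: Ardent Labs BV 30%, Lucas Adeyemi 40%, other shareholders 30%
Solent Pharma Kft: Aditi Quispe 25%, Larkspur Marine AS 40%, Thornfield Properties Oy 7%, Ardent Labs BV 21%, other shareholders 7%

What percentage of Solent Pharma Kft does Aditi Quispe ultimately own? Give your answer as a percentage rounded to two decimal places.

Aditi reaches Solent along 3 paths.
Direct stake: 25% = 25%.
Via Ardent → Larkspur: 53% × 30% × 40% = 6.36%.
Via Ardent: 53% × 21% = 11.13%.
Total: 25% + 6.36% + 11.13% = 42.49%.

42.49%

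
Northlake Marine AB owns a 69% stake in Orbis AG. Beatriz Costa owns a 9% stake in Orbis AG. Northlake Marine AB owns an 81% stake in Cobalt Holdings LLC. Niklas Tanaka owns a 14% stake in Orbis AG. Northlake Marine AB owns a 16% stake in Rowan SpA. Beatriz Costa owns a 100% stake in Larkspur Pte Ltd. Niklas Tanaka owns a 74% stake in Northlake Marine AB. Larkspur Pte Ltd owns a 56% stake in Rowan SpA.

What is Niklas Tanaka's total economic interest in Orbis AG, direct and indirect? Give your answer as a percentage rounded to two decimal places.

Niklas reaches Orbis along 2 paths.
Via Northlake: 74% × 69% = 51.06%.
Direct stake: 14% = 14%.
Total: 51.06% + 14% = 65.06%.

65.06%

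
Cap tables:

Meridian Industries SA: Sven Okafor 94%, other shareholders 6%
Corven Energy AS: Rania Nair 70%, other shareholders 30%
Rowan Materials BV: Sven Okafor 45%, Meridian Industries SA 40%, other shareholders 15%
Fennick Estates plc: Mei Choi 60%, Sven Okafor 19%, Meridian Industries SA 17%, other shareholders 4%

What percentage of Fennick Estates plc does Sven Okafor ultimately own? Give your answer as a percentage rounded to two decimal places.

Sven reaches Fennick along 2 paths.
Direct stake: 19% = 19%.
Via Meridian: 94% × 17% = 15.98%.
Total: 19% + 15.98% = 34.98%.

34.98%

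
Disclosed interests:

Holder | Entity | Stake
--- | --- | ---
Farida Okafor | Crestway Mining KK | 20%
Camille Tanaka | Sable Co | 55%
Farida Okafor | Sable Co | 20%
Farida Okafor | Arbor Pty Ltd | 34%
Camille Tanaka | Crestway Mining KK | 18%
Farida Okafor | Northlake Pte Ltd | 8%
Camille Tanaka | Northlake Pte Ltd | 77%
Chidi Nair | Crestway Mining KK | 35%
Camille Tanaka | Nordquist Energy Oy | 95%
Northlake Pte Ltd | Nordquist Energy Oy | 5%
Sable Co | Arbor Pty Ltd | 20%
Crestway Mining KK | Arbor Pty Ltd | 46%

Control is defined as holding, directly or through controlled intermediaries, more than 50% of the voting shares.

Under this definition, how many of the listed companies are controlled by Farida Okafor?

Farida's largest direct stake is 34% in Arbor, which does not meet the threshold.
Farida controls 0 companies.

0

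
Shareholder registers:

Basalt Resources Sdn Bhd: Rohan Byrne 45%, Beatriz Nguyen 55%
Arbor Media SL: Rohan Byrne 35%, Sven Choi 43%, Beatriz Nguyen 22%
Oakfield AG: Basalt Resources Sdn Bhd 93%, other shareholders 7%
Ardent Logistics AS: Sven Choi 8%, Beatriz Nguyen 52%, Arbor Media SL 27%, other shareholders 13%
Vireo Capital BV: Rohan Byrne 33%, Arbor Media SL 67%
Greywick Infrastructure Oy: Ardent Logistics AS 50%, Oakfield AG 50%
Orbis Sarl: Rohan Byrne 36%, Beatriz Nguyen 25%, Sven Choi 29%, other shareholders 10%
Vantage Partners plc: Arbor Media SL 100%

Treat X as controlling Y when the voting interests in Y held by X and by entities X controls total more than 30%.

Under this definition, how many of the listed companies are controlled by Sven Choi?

Sven holds 43% of Arbor, so Sven controls Arbor.
Sven and Arbor together hold 8% + 27% = 35% of Ardent, so Sven controls Ardent.
Arbor holds 67% of Vireo, so Sven controls Vireo.
Ardent holds 50% of Greywick, so Sven controls Greywick.
Arbor holds 100% of Vantage, so Sven controls Vantage.
No other company's threshold is met.
Sven controls 5 companies.

5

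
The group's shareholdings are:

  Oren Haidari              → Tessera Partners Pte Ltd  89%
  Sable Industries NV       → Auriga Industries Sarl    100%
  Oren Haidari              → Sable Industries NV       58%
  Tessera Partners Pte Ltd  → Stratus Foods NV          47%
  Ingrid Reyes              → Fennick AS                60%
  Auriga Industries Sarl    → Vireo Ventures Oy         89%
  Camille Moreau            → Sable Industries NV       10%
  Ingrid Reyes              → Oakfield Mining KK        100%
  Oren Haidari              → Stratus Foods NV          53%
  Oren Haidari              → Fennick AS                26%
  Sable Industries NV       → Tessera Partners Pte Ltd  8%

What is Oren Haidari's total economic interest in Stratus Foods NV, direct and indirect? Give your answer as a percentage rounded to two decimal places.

Oren reaches Stratus along 3 paths.
Direct stake: 53% = 53%.
Via Sable → Tessera: 58% × 8% × 47% = 2.1808%.
Via Tessera: 89% × 47% = 41.83%.
Total: 53% + 2.1808% + 41.83% = 97.0108%.
Rounded: 97.01%.

97.01%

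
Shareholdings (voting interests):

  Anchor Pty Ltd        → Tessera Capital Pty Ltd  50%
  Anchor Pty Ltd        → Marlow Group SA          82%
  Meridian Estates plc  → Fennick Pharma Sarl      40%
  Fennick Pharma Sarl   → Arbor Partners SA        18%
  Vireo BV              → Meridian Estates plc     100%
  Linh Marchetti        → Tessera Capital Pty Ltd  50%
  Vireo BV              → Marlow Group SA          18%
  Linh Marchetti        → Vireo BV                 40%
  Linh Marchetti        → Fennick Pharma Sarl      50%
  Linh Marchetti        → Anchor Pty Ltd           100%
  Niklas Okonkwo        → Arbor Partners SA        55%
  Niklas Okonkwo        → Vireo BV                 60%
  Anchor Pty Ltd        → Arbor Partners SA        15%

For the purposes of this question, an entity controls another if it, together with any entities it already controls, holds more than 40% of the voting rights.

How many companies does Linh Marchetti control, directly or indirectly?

Linh holds 100% of Anchor, so Linh controls Anchor.
Linh holds 50% of Fennick, so Linh controls Fennick.
Anchor and Linh together hold 50% + 50% = 100% of Tessera, so Linh controls Tessera.
Anchor holds 82% of Marlow, so Linh controls Marlow.
No other company's threshold is met.
Linh controls 4 companies.

4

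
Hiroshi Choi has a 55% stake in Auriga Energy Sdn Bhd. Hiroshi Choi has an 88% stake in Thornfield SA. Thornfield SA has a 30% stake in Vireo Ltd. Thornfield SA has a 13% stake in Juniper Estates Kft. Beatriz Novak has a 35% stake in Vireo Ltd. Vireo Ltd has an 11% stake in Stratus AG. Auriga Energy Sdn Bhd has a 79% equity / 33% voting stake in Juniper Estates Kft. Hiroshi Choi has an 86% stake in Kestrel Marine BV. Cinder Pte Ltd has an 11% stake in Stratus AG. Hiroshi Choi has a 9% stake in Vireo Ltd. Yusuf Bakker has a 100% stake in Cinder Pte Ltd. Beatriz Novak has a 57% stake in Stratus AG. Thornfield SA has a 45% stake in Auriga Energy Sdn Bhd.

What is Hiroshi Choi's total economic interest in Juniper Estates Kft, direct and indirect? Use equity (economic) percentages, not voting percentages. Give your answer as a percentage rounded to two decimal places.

86.17%

Hiroshi reaches Juniper along 3 paths.
Via Thornfield → Auriga: 88% × 45% × 79% = 31.284%.
Via Auriga: 55% × 79% = 43.45%.
Via Thornfield: 88% × 13% = 11.44%.
Total: 31.284% + 43.45% + 11.44% = 86.174%.
Rounded: 86.17%.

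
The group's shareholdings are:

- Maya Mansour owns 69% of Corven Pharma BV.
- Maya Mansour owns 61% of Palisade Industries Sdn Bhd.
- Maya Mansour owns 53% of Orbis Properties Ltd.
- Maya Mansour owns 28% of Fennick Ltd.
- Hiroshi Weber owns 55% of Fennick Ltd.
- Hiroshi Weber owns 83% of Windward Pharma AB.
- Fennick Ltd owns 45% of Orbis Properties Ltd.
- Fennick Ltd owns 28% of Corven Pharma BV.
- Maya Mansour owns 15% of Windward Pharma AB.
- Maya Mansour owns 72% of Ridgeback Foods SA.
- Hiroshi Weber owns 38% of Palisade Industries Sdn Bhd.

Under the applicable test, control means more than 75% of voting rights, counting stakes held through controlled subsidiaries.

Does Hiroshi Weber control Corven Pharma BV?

Hiroshi holds 83% of Windward, so Hiroshi controls Windward.
Neither Hiroshi nor any entity Hiroshi controls holds any voting interest in Corven.
So Hiroshi does not control Corven.

No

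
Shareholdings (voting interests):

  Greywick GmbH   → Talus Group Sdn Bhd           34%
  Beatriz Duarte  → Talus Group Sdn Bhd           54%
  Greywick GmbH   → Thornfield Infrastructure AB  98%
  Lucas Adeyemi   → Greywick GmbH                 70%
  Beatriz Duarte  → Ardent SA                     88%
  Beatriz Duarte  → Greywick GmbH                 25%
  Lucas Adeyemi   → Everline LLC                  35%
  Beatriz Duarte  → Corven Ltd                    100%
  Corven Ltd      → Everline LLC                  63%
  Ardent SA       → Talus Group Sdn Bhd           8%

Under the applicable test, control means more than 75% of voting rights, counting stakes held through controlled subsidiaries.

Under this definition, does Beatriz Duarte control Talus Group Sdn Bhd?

No

Beatriz holds 100% of Corven, so Beatriz controls Corven.
Beatriz holds 88% of Ardent, so Beatriz controls Ardent.
In Talus, Beatriz's side holds only 54% + 8% = 62%, not > 75%.
So Beatriz does not control Talus.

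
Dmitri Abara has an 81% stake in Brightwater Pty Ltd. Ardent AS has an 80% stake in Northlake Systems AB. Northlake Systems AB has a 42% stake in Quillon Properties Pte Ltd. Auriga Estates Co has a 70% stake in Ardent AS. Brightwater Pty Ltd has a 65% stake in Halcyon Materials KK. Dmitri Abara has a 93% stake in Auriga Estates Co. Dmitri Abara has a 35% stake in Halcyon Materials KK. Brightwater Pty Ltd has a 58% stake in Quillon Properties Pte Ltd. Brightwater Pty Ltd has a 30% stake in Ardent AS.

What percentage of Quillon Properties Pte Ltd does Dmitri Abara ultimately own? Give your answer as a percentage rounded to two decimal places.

77.02%

Dmitri reaches Quillon along 3 paths.
Via Brightwater: 81% × 58% = 46.98%.
Via Brightwater → Ardent → Northlake: 81% × 30% × 80% × 42% = 8.1648%.
Via Auriga → Ardent → Northlake: 93% × 70% × 80% × 42% = 21.8736%.
Total: 46.98% + 8.1648% + 21.8736% = 77.0184%.
Rounded: 77.02%.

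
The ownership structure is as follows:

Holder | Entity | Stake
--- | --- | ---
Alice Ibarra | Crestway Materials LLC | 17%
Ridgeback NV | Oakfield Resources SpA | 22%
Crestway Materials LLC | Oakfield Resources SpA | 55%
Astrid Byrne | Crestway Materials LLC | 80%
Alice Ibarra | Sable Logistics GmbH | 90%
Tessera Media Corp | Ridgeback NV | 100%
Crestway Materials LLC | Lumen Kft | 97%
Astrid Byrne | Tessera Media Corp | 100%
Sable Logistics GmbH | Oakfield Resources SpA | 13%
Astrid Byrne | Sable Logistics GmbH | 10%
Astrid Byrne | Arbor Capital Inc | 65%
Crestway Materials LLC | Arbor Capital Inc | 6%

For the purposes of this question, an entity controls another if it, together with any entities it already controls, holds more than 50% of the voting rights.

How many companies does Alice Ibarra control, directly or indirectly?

Alice holds 90% of Sable, so Alice controls Sable.
No other company's threshold is met.
Alice controls 1 company.

1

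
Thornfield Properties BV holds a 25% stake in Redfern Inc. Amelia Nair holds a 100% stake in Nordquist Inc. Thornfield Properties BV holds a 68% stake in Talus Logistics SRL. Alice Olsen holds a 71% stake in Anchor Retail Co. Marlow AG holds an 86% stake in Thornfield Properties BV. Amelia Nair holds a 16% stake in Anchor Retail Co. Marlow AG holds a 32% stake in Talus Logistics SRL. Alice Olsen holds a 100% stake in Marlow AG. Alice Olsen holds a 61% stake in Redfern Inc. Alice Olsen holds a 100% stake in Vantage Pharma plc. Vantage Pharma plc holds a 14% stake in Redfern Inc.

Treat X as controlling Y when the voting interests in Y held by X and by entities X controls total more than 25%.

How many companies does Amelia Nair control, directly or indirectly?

Amelia holds 100% of Nordquist, so Amelia controls Nordquist.
No other company's threshold is met.
Amelia controls 1 company.

1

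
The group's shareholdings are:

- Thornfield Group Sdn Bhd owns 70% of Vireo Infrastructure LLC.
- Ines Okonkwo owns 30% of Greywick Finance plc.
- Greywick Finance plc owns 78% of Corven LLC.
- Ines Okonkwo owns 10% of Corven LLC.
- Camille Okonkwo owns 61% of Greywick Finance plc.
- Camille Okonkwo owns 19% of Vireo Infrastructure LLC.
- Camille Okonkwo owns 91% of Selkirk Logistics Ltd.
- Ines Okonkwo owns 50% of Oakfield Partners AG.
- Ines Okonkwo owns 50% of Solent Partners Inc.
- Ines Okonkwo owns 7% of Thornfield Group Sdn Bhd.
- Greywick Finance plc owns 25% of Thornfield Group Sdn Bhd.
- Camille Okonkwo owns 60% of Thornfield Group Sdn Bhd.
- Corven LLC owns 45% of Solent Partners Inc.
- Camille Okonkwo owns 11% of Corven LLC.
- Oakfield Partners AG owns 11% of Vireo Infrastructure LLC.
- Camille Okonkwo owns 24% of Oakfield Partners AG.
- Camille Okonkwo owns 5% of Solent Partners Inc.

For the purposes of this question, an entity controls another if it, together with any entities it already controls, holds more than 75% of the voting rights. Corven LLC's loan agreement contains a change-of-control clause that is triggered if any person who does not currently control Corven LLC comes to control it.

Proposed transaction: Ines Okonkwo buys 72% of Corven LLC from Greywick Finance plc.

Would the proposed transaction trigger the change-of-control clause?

Yes

The purchase adds only to Ines's holdings (Greywick's stake shrinks), so Ines is the only person who could newly come to control Corven.
Ines's largest direct stake is 50% in Oakfield, which does not meet the threshold, so Ines controls no company.
In Corven, Ines's side holds only 10%, not > 75%.
So before the transaction, Ines does not control Corven.
After the purchase, Ines's direct stake in Corven rises to 10% + 72% = 82%, and Greywick's stake falls to 6%.
Ines holds 82% of Corven, so Ines controls Corven.
Ines did not control Corven before and does after, so the clause is triggered.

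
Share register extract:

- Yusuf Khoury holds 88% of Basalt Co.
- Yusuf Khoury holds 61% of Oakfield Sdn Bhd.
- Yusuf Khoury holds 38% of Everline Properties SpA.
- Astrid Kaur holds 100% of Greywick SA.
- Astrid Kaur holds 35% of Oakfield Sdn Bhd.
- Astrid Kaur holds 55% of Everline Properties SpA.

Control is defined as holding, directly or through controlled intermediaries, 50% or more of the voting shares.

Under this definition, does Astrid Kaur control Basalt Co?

No

Astrid holds 100% of Greywick, so Astrid controls Greywick.
Astrid holds 55% of Everline, so Astrid controls Everline.
Neither Astrid nor any entity Astrid controls holds any voting interest in Basalt.
So Astrid does not control Basalt.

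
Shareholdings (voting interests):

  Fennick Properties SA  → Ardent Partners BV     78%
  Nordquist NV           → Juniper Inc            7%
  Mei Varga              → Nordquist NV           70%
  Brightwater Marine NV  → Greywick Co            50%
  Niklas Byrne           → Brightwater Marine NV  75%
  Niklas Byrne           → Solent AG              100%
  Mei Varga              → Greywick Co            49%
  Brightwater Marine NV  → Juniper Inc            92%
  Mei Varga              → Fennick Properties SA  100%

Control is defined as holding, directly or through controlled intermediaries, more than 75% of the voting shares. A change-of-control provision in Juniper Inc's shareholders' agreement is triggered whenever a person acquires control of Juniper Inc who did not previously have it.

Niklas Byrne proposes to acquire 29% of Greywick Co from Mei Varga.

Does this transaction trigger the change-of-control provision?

No

The purchase adds only to Niklas's holdings (Mei's stake shrinks), so Niklas is the only person who could newly come to control Juniper.
Niklas holds 100% of Solent, so Niklas controls Solent.
Neither Niklas nor any entity Niklas controls holds any voting interest in Juniper.
So before the transaction, Niklas does not control Juniper.
After the purchase, Niklas holds 29% of Greywick directly, and Mei's stake falls to 20%.
Niklas's side now holds 29% of Greywick, not > 75%, so Niklas still does not control Greywick.
After the transaction, neither Niklas nor any entity Niklas controls holds a voting interest in Juniper, so Niklas still does not control it.
No new person acquires control, so the clause is not triggered.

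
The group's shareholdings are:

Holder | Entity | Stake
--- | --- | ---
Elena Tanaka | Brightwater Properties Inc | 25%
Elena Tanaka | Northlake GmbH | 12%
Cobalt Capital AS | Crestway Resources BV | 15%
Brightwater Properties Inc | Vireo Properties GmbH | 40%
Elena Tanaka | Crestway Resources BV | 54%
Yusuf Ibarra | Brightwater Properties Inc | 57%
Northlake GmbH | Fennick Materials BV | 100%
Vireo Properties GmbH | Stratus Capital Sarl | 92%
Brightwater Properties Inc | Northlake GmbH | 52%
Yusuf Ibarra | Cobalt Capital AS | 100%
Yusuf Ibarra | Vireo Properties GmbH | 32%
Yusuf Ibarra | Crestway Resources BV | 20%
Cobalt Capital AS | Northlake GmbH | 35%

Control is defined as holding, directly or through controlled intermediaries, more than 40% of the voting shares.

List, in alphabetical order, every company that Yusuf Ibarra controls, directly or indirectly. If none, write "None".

Yusuf holds 100% of Cobalt, so Yusuf controls Cobalt.
Yusuf holds 57% of Brightwater, so Yusuf controls Brightwater.
Brightwater and Cobalt together hold 52% + 35% = 87% of Northlake, so Yusuf controls Northlake.
Yusuf and Brightwater together hold 32% + 40% = 72% of Vireo, so Yusuf controls Vireo.
Northlake holds 100% of Fennick, so Yusuf controls Fennick.
Vireo holds 92% of Stratus, so Yusuf controls Stratus.
No other company's threshold is met.

Brightwater Properties Inc, Cobalt Capital AS, Fennick Materials BV, Northlake GmbH, Stratus Capital Sarl, Vireo Properties GmbH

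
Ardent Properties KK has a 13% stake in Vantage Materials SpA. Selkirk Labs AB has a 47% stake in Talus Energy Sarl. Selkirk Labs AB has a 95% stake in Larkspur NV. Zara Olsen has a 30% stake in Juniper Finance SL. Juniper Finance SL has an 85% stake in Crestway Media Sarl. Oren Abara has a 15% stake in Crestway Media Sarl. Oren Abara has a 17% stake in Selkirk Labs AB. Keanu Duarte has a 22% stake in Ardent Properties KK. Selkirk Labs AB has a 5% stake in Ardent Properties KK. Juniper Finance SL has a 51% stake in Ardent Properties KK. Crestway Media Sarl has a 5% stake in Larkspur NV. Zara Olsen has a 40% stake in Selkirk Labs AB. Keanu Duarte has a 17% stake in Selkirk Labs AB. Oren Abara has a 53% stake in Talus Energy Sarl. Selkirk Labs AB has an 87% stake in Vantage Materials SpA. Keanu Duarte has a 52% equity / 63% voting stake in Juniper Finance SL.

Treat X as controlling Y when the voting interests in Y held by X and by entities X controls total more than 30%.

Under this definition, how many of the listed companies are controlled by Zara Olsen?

Zara holds 40% of Selkirk, so Zara controls Selkirk.
Selkirk holds 47% of Talus, so Zara controls Talus.
Selkirk holds 87% of Vantage, so Zara controls Vantage.
Selkirk holds 95% of Larkspur, so Zara controls Larkspur.
No other company's threshold is met.
Zara controls 4 companies.

4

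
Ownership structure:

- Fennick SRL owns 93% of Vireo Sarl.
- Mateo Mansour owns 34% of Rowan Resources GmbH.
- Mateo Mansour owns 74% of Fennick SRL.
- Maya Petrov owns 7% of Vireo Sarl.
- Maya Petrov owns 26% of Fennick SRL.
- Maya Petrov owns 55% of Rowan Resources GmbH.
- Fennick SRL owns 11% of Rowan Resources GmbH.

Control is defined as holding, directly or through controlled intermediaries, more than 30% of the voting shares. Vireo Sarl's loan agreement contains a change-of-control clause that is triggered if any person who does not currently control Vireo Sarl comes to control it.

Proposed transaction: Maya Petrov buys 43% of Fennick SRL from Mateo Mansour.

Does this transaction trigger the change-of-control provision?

The purchase adds only to Maya's holdings (Mateo's stake shrinks), so Maya is the only person who could newly come to control Vireo.
Maya holds 55% of Rowan, so Maya controls Rowan.
In Vireo, Maya's side holds only 7%, not > 30%.
So before the transaction, Maya does not control Vireo.
After the purchase, Maya's direct stake in Fennick rises to 26% + 43% = 69%, and Mateo's stake falls to 31%.
Maya holds 69% of Fennick, so Maya controls Fennick.
Fennick and Maya together hold 93% + 7% = 100% of Vireo, so Maya controls Vireo.
Maya did not control Vireo before and does after, so the clause is triggered.

Yes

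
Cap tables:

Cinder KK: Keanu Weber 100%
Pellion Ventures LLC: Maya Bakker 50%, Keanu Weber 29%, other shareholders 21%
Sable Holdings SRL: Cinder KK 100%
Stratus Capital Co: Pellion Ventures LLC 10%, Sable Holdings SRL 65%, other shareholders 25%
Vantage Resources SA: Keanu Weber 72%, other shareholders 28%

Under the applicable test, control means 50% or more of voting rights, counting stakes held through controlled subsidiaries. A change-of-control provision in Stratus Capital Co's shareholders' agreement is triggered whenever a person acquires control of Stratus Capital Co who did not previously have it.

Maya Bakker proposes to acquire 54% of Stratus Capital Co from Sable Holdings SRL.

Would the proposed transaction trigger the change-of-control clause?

Yes

The purchase adds only to Maya's holdings (Sable's stake shrinks), so Maya is the only person who could newly come to control Stratus.
Maya holds 50% of Pellion, so Maya controls Pellion.
In Stratus, Maya's side holds only 10%, not ≥ 50%.
So before the transaction, Maya does not control Stratus.
After the purchase, Maya holds 54% of Stratus directly, and Sable's stake falls to 11%.
Pellion and Maya together hold 10% + 54% = 64% of Stratus, so Maya controls Stratus.
Maya did not control Stratus before and does after, so the clause is triggered.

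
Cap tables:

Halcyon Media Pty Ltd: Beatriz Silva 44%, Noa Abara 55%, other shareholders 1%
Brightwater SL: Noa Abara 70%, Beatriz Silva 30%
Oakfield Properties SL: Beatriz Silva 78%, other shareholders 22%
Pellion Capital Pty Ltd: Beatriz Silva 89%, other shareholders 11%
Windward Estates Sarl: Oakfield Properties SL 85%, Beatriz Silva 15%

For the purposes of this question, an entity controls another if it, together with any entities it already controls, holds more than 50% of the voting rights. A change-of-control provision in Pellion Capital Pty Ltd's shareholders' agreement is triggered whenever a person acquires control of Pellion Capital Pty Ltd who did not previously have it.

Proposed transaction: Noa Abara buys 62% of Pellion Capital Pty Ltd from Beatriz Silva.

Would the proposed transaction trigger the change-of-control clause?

The purchase adds only to Noa's holdings (Beatriz's stake shrinks), so Noa is the only person who could newly come to control Pellion.
Noa holds 55% of Halcyon, so Noa controls Halcyon.
Noa holds 70% of Brightwater, so Noa controls Brightwater.
Neither Noa nor any entity Noa controls holds any voting interest in Pellion.
So before the transaction, Noa does not control Pellion.
After the purchase, Noa holds 62% of Pellion directly, and Beatriz's stake falls to 27%.
Noa holds 62% of Pellion, so Noa controls Pellion.
Noa did not control Pellion before and does after, so the clause is triggered.

Yes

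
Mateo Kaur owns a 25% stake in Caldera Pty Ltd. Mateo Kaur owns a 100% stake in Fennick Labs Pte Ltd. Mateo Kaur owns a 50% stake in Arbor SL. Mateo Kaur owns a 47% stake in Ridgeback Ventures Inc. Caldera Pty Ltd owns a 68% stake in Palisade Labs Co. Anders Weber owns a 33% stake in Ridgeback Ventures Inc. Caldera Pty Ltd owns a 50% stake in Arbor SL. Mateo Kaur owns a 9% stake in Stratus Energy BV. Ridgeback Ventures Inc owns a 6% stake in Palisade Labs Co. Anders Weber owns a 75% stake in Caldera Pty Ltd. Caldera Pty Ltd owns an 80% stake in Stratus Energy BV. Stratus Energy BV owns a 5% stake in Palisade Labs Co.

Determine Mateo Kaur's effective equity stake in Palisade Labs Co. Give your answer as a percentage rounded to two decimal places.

Mateo reaches Palisade along 4 paths.
Via Caldera: 25% × 68% = 17%.
Via Stratus: 9% × 5% = 0.45%.
Via Caldera → Stratus: 25% × 80% × 5% = 1%.
Via Ridgeback: 47% × 6% = 2.82%.
Total: 17% + 0.45% + 1% + 2.82% = 21.27%.

21.27%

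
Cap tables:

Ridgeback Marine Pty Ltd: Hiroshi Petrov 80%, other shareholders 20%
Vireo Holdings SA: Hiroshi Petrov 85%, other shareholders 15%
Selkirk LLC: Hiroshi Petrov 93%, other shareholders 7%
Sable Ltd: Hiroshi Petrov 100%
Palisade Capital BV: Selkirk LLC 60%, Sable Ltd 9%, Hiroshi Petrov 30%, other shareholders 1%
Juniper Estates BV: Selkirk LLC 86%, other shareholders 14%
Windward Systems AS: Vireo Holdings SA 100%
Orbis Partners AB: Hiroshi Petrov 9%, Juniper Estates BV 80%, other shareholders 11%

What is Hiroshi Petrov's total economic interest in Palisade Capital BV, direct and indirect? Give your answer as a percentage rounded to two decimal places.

94.80%

Hiroshi reaches Palisade along 3 paths.
Via Selkirk: 93% × 60% = 55.8%.
Via Sable: 100% × 9% = 9%.
Direct stake: 30% = 30%.
Total: 55.8% + 9% + 30% = 94.8%.
Rounded: 94.80%.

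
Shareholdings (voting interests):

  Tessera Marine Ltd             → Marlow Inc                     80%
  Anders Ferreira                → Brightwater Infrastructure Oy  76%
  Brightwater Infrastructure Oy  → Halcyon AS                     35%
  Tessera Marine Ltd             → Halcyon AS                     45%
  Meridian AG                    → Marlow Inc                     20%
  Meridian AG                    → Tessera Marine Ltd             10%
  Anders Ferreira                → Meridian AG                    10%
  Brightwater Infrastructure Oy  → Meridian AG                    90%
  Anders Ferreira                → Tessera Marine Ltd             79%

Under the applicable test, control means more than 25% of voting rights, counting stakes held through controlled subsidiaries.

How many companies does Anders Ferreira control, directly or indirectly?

5

Anders holds 76% of Brightwater, so Anders controls Brightwater.
Anders and Brightwater together hold 10% + 90% = 100% of Meridian, so Anders controls Meridian.
Meridian and Anders together hold 10% + 79% = 89% of Tessera, so Anders controls Tessera.
Brightwater and Tessera together hold 35% + 45% = 80% of Halcyon, so Anders controls Halcyon.
Tessera and Meridian together hold 80% + 20% = 100% of Marlow, so Anders controls Marlow.
Anders controls 5 companies.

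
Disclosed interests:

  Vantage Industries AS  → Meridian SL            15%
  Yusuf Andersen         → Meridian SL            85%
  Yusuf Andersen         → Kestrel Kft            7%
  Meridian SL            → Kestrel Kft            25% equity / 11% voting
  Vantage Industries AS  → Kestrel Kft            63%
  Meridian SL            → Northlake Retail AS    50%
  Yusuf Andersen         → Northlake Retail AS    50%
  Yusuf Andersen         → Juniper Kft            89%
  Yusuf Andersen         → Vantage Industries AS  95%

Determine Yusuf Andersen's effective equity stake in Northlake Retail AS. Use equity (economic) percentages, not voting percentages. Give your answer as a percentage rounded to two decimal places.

Yusuf reaches Northlake along 3 paths.
Direct stake: 50% = 50%.
Via Meridian: 85% × 50% = 42.5%.
Via Vantage → Meridian: 95% × 15% × 50% = 7.125%.
Total: 50% + 42.5% + 7.125% = 99.625%.
Rounded: 99.63%.

99.63%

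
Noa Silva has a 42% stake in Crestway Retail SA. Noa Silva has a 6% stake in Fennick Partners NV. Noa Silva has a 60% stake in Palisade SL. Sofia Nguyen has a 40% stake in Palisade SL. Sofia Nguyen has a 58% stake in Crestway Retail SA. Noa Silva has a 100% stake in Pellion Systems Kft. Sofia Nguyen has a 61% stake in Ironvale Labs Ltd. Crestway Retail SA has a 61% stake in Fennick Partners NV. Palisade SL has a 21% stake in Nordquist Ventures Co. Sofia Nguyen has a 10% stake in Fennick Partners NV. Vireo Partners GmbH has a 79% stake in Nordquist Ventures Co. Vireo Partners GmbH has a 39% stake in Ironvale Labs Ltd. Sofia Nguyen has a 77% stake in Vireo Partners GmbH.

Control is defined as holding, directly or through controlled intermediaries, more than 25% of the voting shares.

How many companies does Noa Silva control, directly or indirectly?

Noa holds 42% of Crestway, so Noa controls Crestway.
Noa holds 100% of Pellion, so Noa controls Pellion.
Noa holds 60% of Palisade, so Noa controls Palisade.
Crestway and Noa together hold 61% + 6% = 67% of Fennick, so Noa controls Fennick.
No other company's threshold is met.
Noa controls 4 companies.

4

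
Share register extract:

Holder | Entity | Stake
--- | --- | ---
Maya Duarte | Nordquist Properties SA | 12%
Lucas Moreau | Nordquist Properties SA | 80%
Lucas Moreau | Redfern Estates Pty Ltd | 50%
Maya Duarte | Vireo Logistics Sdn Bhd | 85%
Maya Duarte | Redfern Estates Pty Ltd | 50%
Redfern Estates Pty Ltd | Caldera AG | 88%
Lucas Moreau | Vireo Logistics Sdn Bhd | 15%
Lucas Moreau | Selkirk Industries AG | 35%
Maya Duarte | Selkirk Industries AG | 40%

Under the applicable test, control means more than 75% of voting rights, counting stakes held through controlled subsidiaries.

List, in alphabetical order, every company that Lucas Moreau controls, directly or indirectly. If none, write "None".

Nordquist Properties SA

Lucas holds 80% of Nordquist, so Lucas controls Nordquist.
No other company's threshold is met.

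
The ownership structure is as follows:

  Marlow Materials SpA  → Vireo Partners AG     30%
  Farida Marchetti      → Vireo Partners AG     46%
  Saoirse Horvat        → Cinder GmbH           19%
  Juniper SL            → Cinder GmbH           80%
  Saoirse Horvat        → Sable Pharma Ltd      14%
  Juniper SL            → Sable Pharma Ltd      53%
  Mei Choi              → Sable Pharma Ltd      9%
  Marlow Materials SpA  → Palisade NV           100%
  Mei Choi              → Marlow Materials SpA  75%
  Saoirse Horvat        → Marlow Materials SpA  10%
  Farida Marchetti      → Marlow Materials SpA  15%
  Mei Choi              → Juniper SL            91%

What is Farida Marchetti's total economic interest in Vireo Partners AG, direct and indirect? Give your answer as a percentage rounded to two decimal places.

50.50%

Farida reaches Vireo along 2 paths.
Direct stake: 46% = 46%.
Via Marlow: 15% × 30% = 4.5%.
Total: 46% + 4.5% = 50.5%.
Rounded: 50.50%.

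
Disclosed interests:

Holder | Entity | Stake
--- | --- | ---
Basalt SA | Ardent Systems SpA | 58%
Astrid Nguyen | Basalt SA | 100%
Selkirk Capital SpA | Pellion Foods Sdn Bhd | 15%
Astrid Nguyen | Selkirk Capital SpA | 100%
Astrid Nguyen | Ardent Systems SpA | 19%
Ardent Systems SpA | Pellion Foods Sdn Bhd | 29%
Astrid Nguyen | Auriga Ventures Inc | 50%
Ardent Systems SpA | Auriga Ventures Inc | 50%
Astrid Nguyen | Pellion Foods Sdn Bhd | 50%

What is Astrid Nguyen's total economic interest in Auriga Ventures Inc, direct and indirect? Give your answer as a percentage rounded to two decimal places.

88.50%

Astrid reaches Auriga along 3 paths.
Via Ardent: 19% × 50% = 9.5%.
Via Basalt → Ardent: 100% × 58% × 50% = 29%.
Direct stake: 50% = 50%.
Total: 9.5% + 29% + 50% = 88.5%.
Rounded: 88.50%.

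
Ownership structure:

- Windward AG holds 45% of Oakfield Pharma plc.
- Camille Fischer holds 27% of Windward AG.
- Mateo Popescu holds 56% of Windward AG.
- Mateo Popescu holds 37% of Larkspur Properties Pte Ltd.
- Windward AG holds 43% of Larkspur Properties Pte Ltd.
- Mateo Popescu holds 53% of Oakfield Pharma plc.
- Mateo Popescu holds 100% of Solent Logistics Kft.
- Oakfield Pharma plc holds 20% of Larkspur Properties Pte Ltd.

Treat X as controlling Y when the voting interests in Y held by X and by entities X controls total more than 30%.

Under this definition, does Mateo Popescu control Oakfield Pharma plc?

Yes

Mateo holds 56% of Windward, so Mateo controls Windward.
Mateo and Windward together hold 53% + 45% = 98% of Oakfield, so Mateo controls Oakfield.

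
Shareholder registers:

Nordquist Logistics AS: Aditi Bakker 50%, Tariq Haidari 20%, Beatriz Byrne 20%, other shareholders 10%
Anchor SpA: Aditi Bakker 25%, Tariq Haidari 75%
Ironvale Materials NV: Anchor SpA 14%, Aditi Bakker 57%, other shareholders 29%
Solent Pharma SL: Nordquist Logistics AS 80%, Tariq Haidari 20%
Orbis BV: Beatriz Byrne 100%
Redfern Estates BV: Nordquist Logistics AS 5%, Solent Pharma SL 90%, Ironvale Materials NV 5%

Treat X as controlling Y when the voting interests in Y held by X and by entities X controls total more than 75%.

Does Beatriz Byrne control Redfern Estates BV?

Beatriz holds 100% of Orbis, so Beatriz controls Orbis.
Neither Beatriz nor any entity Beatriz controls holds any voting interest in Redfern.
So Beatriz does not control Redfern.

No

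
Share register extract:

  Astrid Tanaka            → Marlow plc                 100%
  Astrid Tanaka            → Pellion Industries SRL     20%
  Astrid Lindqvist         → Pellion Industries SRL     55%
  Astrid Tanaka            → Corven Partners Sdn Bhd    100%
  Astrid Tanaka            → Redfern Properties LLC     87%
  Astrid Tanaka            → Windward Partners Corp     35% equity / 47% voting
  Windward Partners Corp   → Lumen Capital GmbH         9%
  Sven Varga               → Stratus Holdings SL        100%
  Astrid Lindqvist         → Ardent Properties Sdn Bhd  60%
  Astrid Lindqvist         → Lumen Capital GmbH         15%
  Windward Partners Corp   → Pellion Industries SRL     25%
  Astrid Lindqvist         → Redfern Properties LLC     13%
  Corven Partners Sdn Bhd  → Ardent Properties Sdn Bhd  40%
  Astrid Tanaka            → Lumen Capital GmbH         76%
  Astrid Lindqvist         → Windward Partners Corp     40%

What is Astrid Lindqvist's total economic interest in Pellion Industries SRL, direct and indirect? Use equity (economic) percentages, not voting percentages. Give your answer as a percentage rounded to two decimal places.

Astrid Lindqvist reaches Pellion along 2 paths.
Direct stake: 55% = 55%.
Via Windward: 40% × 25% = 10%.
Total: 55% + 10% = 65%.
Rounded: 65.00%.

65.00%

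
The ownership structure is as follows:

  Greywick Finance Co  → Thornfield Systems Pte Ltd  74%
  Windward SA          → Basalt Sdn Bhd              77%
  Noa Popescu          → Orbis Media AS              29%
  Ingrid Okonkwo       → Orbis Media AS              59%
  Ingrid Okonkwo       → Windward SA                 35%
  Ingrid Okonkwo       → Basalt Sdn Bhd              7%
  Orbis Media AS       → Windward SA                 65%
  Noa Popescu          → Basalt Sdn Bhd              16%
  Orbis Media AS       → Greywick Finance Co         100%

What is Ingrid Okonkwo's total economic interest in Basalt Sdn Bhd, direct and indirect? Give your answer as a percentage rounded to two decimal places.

Ingrid reaches Basalt along 3 paths.
Via Orbis → Windward: 59% × 65% × 77% = 29.5295%.
Via Windward: 35% × 77% = 26.95%.
Direct stake: 7% = 7%.
Total: 29.5295% + 26.95% + 7% = 63.4795%.
Rounded: 63.48%.

63.48%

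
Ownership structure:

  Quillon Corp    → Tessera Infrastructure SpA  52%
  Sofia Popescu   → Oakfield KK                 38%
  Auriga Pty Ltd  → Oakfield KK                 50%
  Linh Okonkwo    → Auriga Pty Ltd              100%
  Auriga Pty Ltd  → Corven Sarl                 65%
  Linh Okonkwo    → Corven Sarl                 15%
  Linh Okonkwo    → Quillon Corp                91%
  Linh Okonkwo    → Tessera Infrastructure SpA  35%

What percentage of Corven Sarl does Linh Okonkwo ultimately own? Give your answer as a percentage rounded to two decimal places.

Linh reaches Corven along 2 paths.
Direct stake: 15% = 15%.
Via Auriga: 100% × 65% = 65%.
Total: 15% + 65% = 80%.
Rounded: 80.00%.

80.00%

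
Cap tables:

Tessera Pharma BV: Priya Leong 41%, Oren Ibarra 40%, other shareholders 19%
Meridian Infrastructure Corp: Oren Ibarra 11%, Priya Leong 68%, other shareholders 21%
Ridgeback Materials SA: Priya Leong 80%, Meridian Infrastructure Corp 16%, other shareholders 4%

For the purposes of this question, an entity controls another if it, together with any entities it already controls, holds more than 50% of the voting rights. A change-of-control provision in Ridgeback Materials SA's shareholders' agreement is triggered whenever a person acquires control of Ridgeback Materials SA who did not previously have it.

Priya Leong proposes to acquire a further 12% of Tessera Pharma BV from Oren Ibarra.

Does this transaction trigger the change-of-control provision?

The purchase adds only to Priya's holdings (Oren's stake shrinks), so Priya is the only person who could newly come to control Ridgeback.
Priya holds 68% of Meridian, so Priya controls Meridian.
Priya and Meridian together hold 80% + 16% = 96% of Ridgeback, so Priya controls Ridgeback.
So Priya already controls Ridgeback before the transaction.
After the purchase, Priya's direct stake in Tessera rises to 41% + 12% = 53%, and Oren's stake falls to 28%.
Priya controlled Ridgeback already, so this is not a new person acquiring control; every other person's position is unchanged or reduced.
No new person acquires control, so the clause is not triggered.

No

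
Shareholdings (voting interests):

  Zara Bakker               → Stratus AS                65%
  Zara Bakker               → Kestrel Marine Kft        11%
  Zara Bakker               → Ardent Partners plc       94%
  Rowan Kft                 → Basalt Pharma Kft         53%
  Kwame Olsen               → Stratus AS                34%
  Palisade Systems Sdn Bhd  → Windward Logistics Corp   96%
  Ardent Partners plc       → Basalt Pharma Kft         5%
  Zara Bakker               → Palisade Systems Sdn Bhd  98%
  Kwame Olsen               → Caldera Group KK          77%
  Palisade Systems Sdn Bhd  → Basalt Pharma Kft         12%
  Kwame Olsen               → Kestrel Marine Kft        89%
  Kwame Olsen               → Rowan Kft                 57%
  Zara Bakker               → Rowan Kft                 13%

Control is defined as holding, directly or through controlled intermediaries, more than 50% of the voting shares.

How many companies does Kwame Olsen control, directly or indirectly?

Kwame holds 57% of Rowan, so Kwame controls Rowan.
Kwame holds 89% of Kestrel, so Kwame controls Kestrel.
Kwame holds 77% of Caldera, so Kwame controls Caldera.
Rowan holds 53% of Basalt, so Kwame controls Basalt.
No other company's threshold is met.
Kwame controls 4 companies.

4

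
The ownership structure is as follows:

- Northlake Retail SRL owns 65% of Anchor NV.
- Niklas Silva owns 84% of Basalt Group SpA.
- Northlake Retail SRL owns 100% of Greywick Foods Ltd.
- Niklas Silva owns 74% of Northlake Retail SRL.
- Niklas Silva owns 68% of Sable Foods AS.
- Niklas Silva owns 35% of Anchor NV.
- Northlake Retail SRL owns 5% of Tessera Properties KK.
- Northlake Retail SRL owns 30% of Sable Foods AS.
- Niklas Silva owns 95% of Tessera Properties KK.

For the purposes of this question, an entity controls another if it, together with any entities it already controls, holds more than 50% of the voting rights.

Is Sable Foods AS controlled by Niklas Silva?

Niklas holds 74% of Northlake, so Niklas controls Northlake.
Niklas and Northlake together hold 68% + 30% = 98% of Sable, so Niklas controls Sable.

Yes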